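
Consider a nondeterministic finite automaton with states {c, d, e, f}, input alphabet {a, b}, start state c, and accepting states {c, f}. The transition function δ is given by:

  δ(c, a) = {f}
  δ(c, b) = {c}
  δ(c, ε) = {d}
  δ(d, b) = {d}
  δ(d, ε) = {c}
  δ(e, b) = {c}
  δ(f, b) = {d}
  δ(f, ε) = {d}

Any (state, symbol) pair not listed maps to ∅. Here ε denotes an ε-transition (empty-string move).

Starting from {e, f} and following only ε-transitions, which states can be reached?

{c, d, e, f}

Begin with {e, f}.
ε-move f → d; add d.
ε-move d → c; add c.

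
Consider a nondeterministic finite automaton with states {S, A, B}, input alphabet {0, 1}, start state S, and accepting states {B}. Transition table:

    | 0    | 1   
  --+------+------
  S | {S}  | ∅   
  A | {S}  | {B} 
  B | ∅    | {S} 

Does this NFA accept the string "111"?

No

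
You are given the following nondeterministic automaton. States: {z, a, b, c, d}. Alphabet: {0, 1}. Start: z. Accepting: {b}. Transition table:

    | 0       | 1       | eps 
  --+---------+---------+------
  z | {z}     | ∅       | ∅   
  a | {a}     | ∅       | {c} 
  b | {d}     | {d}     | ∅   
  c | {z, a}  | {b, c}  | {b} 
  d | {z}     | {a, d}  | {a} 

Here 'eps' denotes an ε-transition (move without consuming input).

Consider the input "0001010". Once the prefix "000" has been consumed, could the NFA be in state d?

Start in {z}.
Read '0': {z} → {z}.
Read '0': {z} → {z}.
Read '0': {z} → {z}.
State d is not in {z}.

No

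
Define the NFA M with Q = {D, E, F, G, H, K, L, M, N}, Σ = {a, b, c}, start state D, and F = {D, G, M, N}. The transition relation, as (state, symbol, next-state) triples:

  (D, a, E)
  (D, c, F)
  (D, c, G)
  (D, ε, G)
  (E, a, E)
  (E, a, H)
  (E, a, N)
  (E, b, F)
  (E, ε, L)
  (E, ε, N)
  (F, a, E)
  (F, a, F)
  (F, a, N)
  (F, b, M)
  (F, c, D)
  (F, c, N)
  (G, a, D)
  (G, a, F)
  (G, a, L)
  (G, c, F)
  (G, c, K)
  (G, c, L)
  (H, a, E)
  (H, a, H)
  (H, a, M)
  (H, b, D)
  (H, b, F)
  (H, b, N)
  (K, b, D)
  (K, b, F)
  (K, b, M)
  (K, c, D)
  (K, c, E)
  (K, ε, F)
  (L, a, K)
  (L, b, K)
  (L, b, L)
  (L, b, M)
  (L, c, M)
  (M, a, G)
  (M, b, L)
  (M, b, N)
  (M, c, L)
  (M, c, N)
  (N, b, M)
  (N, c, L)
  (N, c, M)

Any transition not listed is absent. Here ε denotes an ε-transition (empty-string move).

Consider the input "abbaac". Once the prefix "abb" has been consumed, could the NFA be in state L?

Yes

Start: ε-closure({D}) = {D, G}.
Read 'a': D→{E}, G→{D, F, L}; union {D, E, F, L}; ε-closure = {D, E, F, G, L, N}.
Read 'b': D→∅, E→{F}, F→{M}, G→∅, L→{K, L, M}, N→{M}; now {F, K, L, M}.
Read 'b': F→{M}, K→{D, F, M}, L→{K, L, M}, M→{L, N}; union {D, F, K, L, M, N}; ε-closure = {D, F, G, K, L, M, N}.
State L is in {D, F, G, K, L, M, N}.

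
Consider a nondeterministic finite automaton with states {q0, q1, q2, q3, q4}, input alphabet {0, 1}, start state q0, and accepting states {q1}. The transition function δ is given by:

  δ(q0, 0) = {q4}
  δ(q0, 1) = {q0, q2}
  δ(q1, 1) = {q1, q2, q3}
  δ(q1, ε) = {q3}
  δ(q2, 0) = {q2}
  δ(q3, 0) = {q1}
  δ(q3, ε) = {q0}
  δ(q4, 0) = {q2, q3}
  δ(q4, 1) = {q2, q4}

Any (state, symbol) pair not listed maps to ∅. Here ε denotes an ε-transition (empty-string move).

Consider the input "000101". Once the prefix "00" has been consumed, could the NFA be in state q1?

Start in {q0}.
Read '0': q0→{q4}; now {q4}.
Read '0': q4→{q2, q3}; union {q2, q3}; ε-closure = {q0, q2, q3}.
State q1 is not in {q0, q2, q3}.

No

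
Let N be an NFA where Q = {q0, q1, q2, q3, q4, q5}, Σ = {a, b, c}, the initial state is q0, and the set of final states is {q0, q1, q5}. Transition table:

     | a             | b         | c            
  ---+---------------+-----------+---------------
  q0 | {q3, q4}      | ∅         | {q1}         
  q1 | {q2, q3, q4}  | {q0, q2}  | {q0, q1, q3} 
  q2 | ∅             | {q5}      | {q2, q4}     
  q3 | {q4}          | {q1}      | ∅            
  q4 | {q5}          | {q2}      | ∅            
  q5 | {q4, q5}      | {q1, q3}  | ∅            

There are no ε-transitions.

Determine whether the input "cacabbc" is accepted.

Start in {q0}.
Read 'c': q0→{q1}; now {q1}.
Read 'a': q1→{q2, q3, q4}; now {q2, q3, q4}.
Read 'c': q2→{q2, q4}, q3→∅, q4→∅; now {q2, q4}.
Read 'a': q2→∅, q4→{q5}; now {q5}.
Read 'b': q5→{q1, q3}; now {q1, q3}.
Read 'b': q1→{q0, q2}, q3→{q1}; now {q0, q1, q2}.
Read 'c': q0→{q1}, q1→{q0, q1, q3}, q2→{q2, q4}; now {q0, q1, q2, q3, q4}.
The final set {q0, q1, q2, q3, q4} contains the accepting states q0, q1.

Yes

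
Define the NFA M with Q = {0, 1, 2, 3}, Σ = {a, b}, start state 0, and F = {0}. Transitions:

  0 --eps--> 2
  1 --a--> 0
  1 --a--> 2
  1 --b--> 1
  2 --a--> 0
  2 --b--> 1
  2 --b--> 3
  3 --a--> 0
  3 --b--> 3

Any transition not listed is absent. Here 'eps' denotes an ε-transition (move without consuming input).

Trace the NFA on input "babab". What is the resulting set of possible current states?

Start: ε-closure({0}) = {0, 2}.
Read 'b': {0, 2} → {1, 3}.
Read 'a': {1, 3} → {0, 2}.
Read 'b': {0, 2} → {1, 3}.
Read 'a': {1, 3} → {0, 2}.
Read 'b': {0, 2} → {1, 3}.

{1, 3}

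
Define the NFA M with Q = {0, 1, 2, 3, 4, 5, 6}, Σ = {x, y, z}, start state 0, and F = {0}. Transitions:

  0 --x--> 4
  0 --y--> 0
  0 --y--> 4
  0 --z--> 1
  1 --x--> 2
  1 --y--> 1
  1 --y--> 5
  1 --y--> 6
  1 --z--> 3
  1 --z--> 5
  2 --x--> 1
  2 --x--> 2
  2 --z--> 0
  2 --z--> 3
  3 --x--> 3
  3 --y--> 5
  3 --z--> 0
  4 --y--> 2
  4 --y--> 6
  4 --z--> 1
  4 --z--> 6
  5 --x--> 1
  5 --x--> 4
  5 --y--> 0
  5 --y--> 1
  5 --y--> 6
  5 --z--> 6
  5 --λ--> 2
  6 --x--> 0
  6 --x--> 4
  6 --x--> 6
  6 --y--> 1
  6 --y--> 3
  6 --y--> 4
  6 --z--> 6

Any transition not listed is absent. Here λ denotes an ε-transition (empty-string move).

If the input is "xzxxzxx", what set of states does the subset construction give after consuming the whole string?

Start in {0}.
Read 'x': {0} → {4}.
Read 'z': {4} → {1, 6}.
Read 'x': {1, 6} → {0, 2, 4, 6}.
Read 'x': {0, 2, 4, 6} → {0, 1, 2, 4, 6}.
Read 'z': {0, 1, 2, 4, 6} → {0, 1, 2, 3, 5, 6}.
Read 'x': {0, 1, 2, 3, 5, 6} → {0, 1, 2, 3, 4, 6}.
Read 'x': {0, 1, 2, 3, 4, 6} → {0, 1, 2, 3, 4, 6}.

{0, 1, 2, 3, 4, 6}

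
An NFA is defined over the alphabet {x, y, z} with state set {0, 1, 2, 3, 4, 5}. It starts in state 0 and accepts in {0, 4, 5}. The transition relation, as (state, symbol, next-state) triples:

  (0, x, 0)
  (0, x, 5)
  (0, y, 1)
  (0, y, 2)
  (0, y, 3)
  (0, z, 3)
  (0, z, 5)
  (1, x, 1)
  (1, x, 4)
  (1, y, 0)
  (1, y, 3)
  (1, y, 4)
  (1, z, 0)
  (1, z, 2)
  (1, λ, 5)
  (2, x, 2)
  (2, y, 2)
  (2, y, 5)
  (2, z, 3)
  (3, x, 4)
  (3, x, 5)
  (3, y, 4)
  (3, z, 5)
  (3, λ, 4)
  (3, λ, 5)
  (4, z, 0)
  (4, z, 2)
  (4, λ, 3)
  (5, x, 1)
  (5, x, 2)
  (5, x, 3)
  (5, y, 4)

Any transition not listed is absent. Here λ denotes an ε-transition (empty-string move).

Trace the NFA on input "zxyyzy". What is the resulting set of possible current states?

Start in {0}.
Read 'z': 0→{3, 5}; union {3, 5}; ε-closure = {3, 4, 5}.
Read 'x': 3→{4, 5}, 4→∅, 5→{1, 2, 3}; now {1, 2, 3, 4, 5}.
Read 'y': 1→{0, 3, 4}, 2→{2, 5}, 3→{4}, 4→∅, 5→{4}; now {0, 2, 3, 4, 5}.
Read 'y': 0→{1, 2, 3}, 2→{2, 5}, 3→{4}, 4→∅, 5→{4}; now {1, 2, 3, 4, 5}.
Read 'z': 1→{0, 2}, 2→{3}, 3→{5}, 4→{0, 2}, 5→∅; union {0, 2, 3, 5}; ε-closure = {0, 2, 3, 4, 5}.
Read 'y': 0→{1, 2, 3}, 2→{2, 5}, 3→{4}, 4→∅, 5→{4}; now {1, 2, 3, 4, 5}.

{1, 2, 3, 4, 5}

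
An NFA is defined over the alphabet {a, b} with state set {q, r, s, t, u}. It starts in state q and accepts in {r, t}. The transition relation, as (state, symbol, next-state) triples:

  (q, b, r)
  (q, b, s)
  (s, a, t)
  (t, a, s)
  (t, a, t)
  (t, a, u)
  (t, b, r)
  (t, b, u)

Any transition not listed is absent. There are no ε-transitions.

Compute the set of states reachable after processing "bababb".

Start in {q}.
Read 'b': {q} → {r, s}.
Read 'a': {r, s} → {t}.
Read 'b': {t} → {r, u}.
Read 'a': {r, u} → ∅.
The set is empty and remains empty for the remaining 2 symbols.

∅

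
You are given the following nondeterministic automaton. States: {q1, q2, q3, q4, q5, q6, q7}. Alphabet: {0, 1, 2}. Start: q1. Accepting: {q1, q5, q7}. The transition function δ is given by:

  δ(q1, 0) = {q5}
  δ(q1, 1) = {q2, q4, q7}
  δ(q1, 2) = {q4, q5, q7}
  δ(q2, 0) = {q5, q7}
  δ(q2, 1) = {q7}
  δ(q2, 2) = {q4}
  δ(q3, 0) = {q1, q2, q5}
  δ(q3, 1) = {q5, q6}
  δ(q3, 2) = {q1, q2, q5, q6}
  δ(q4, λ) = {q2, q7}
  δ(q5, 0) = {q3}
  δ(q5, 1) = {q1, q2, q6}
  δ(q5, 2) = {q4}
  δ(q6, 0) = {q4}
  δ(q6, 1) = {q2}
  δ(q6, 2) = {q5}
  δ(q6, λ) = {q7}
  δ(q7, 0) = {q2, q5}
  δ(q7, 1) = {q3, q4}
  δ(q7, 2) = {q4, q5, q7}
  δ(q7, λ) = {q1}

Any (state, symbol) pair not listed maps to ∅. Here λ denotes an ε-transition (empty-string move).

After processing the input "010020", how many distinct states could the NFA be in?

Start in {q1}.
Read '0': {q1} → {q5}.
Read '1': {q5} → {q1, q2, q6, q7}.
Read '0': {q1, q2, q6, q7} → {q1, q2, q4, q5, q7}.
Read '0': {q1, q2, q4, q5, q7} → {q1, q2, q3, q5, q7}.
Read '2': {q1, q2, q3, q5, q7} → {q1, q2, q4, q5, q6, q7}.
Read '0': {q1, q2, q4, q5, q6, q7} → {q1, q2, q3, q4, q5, q7}.
That set has 6 states.

6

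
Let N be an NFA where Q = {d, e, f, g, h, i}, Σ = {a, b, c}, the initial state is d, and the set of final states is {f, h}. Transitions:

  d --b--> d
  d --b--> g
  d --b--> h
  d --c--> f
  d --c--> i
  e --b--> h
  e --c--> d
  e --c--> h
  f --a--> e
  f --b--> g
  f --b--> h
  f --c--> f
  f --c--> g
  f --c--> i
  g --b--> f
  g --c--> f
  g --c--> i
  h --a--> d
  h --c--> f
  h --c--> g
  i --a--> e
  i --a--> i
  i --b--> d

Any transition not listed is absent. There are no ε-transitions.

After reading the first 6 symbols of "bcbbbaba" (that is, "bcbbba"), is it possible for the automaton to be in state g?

No

Start in {d}.
Read 'b': {d} → {d, g, h}.
Read 'c': {d, g, h} → {f, g, i}.
Read 'b': {f, g, i} → {d, f, g, h}.
Read 'b': {d, f, g, h} → {d, f, g, h}.
Read 'b': {d, f, g, h} → {d, f, g, h}.
Read 'a': {d, f, g, h} → {d, e}.
State g is not in {d, e}.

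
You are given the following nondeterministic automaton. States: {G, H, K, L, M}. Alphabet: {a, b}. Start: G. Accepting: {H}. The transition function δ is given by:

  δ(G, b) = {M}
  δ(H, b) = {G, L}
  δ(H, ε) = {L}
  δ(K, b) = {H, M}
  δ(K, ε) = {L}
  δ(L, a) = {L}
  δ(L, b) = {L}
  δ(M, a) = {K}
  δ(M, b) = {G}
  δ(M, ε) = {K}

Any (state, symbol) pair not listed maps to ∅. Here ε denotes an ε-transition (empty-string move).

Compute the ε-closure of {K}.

Begin with {K}.
ε-move K → L; add L.

{K, L}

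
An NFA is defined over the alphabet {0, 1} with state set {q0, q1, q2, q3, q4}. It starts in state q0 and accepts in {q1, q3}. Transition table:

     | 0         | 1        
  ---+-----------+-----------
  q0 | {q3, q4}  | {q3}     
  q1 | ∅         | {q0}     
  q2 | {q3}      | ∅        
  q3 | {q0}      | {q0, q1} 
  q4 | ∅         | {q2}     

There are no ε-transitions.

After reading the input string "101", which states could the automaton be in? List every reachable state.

Start in {q0}.
Read '1': {q0} → {q3}.
Read '0': {q3} → {q0}.
Read '1': {q0} → {q3}.

{q3}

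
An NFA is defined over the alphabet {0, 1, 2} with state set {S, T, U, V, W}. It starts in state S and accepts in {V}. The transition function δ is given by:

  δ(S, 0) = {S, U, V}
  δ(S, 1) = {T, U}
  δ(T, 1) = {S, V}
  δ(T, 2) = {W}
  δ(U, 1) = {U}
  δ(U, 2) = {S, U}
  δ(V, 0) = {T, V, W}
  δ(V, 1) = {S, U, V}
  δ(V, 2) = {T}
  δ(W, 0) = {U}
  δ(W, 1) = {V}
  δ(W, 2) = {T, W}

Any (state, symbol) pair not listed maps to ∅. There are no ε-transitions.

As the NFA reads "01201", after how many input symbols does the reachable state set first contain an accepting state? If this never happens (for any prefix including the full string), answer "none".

Start in {S}.
Read '0': S→{S, U, V}; now {S, U, V}.
None of the earlier sets intersect F, but {S, U, V} does.

1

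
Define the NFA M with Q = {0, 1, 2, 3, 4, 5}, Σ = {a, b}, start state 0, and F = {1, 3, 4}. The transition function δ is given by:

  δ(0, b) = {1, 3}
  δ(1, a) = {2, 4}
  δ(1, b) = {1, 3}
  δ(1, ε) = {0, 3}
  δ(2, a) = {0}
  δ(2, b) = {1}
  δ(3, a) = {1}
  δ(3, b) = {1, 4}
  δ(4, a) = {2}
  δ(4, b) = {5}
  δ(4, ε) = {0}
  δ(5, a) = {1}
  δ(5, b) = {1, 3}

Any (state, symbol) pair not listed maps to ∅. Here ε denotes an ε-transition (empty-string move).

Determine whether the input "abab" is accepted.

No

Start in {0}.
Read 'a': 0→∅; now ∅.
The set is empty and remains empty for the remaining 3 symbols.
The final set ∅ contains no accepting state.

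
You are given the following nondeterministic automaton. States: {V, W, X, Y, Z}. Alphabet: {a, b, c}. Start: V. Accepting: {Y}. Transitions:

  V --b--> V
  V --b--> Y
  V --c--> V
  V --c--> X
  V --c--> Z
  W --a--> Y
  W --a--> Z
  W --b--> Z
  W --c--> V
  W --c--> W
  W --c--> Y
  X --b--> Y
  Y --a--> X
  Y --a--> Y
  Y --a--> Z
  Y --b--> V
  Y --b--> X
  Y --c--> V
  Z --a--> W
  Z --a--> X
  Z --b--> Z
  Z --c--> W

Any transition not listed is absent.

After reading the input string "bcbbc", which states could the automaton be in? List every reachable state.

{V, W, X, Z}

Start in {V}.
Read 'b': V→{V, Y}; now {V, Y}.
Read 'c': V→{V, X, Z}, Y→{V}; now {V, X, Z}.
Read 'b': V→{V, Y}, X→{Y}, Z→{Z}; now {V, Y, Z}.
Read 'b': V→{V, Y}, Y→{V, X}, Z→{Z}; now {V, X, Y, Z}.
Read 'c': V→{V, X, Z}, X→∅, Y→{V}, Z→{W}; now {V, W, X, Z}.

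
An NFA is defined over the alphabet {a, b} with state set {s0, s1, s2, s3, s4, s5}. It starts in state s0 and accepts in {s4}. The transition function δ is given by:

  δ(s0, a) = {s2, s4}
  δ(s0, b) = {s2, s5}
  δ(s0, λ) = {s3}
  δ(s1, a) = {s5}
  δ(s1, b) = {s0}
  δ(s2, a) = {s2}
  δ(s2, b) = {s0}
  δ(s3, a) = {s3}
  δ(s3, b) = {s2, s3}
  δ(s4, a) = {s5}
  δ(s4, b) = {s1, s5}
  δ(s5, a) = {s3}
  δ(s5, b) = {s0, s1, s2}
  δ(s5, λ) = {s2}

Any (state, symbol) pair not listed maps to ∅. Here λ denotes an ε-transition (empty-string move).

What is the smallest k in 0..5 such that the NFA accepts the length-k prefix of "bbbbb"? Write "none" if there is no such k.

none

Start: ε-closure({s0}) = {s0, s3}.
Read 'b': s0→{s2, s5}, s3→{s2, s3}; now {s2, s3, s5}.
Read 'b': s2→{s0}, s3→{s2, s3}, s5→{s0, s1, s2}; now {s0, s1, s2, s3}.
Read 'b': s0→{s2, s5}, s1→{s0}, s2→{s0}, s3→{s2, s3}; now {s0, s2, s3, s5}.
Read 'b': s0→{s2, s5}, s2→{s0}, s3→{s2, s3}, s5→{s0, s1, s2}; now {s0, s1, s2, s3, s5}.
Read 'b': s0→{s2, s5}, s1→{s0}, s2→{s0}, s3→{s2, s3}, s5→{s0, s1, s2}; now {s0, s1, s2, s3, s5}.
No reachable set along the way intersects F.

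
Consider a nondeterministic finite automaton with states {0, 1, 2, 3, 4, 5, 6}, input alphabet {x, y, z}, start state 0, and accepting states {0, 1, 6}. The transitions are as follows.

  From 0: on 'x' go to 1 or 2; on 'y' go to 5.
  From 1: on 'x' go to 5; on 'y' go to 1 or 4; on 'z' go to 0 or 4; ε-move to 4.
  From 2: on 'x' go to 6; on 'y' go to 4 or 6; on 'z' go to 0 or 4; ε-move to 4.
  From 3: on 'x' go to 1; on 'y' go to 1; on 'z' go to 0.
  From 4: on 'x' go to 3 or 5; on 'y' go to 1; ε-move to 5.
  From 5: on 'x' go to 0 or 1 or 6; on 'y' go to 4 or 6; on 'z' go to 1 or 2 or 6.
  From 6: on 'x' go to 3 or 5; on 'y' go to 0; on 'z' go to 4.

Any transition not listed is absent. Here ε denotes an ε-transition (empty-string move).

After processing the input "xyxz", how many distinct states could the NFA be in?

6

Start in {0}.
Read 'x': 0→{1, 2}; union {1, 2}; ε-closure = {1, 2, 4, 5}.
Read 'y': 1→{1, 4}, 2→{4, 6}, 4→{1}, 5→{4, 6}; union {1, 4, 6}; ε-closure = {1, 4, 5, 6}.
Read 'x': 1→{5}, 4→{3, 5}, 5→{0, 1, 6}, 6→{3, 5}; union {0, 1, 3, 5, 6}; ε-closure = {0, 1, 3, 4, 5, 6}.
Read 'z': 0→∅, 1→{0, 4}, 3→{0}, 4→∅, 5→{1, 2, 6}, 6→{4}; union {0, 1, 2, 4, 6}; ε-closure = {0, 1, 2, 4, 5, 6}.
That set has 6 states.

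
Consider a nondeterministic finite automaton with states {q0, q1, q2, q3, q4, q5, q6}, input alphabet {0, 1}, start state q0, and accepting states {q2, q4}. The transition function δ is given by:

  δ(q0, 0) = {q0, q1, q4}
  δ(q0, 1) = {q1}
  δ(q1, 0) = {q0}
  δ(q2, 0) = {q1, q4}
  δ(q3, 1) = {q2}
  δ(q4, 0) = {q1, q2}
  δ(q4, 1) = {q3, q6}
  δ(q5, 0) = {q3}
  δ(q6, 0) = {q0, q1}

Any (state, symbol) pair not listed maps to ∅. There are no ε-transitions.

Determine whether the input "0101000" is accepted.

Start in {q0}.
Read '0': {q0} → {q0, q1, q4}.
Read '1': {q0, q1, q4} → {q1, q3, q6}.
Read '0': {q1, q3, q6} → {q0, q1}.
Read '1': {q0, q1} → {q1}.
Read '0': {q1} → {q0}.
Read '0': {q0} → {q0, q1, q4}.
Read '0': {q0, q1, q4} → {q0, q1, q2, q4}.
The final set {q0, q1, q2, q4} contains the accepting states q2, q4.

Yes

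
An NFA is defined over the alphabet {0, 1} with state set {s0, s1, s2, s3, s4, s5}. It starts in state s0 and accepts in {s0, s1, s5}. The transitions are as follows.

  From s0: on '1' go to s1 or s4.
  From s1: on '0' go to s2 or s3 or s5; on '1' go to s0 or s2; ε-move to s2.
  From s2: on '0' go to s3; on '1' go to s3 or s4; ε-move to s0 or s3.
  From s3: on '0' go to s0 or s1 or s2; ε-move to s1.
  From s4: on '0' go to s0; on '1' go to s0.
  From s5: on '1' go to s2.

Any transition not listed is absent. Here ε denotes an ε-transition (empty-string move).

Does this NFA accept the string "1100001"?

Yes

Start in {s0}.
Read '1': s0→{s1, s4}; union {s1, s4}; ε-closure = {s0, s1, s2, s3, s4}.
Read '1': s0→{s1, s4}, s1→{s0, s2}, s2→{s3, s4}, s3→∅, s4→{s0}; now {s0, s1, s2, s3, s4}.
Read '0': s0→∅, s1→{s2, s3, s5}, s2→{s3}, s3→{s0, s1, s2}, s4→{s0}; now {s0, s1, s2, s3, s5}.
Read '0': s0→∅, s1→{s2, s3, s5}, s2→{s3}, s3→{s0, s1, s2}, s5→∅; now {s0, s1, s2, s3, s5}.
Read '0': s0→∅, s1→{s2, s3, s5}, s2→{s3}, s3→{s0, s1, s2}, s5→∅; now {s0, s1, s2, s3, s5}.
Read '0': s0→∅, s1→{s2, s3, s5}, s2→{s3}, s3→{s0, s1, s2}, s5→∅; now {s0, s1, s2, s3, s5}.
Read '1': s0→{s1, s4}, s1→{s0, s2}, s2→{s3, s4}, s3→∅, s5→{s2}; now {s0, s1, s2, s3, s4}.
The final set {s0, s1, s2, s3, s4} contains the accepting states s0, s1.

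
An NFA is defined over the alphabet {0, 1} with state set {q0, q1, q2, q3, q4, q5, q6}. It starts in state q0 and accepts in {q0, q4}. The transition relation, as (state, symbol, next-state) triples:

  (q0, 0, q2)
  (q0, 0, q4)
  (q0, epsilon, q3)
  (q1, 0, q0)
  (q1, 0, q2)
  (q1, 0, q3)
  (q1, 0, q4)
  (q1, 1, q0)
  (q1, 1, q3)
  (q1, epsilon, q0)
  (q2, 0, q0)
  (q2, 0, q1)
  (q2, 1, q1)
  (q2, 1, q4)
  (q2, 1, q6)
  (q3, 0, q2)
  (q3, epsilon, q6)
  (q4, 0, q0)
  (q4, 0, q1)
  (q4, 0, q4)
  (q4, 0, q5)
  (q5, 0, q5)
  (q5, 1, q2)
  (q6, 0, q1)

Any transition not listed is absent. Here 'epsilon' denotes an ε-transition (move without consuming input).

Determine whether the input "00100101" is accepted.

Yes

Start: ε-closure({q0}) = {q0, q3, q6}.
Read '0': {q0, q3, q6} → {q0, q1, q2, q3, q4, q6}.
Read '0': {q0, q1, q2, q3, q4, q6} → {q0, q1, q2, q3, q4, q5, q6}.
Read '1': {q0, q1, q2, q3, q4, q5, q6} → {q0, q1, q2, q3, q4, q6}.
Read '0': {q0, q1, q2, q3, q4, q6} → {q0, q1, q2, q3, q4, q5, q6}.
Read '0': {q0, q1, q2, q3, q4, q5, q6} → {q0, q1, q2, q3, q4, q5, q6}.
Read '1': {q0, q1, q2, q3, q4, q5, q6} → {q0, q1, q2, q3, q4, q6}.
Read '0': {q0, q1, q2, q3, q4, q6} → {q0, q1, q2, q3, q4, q5, q6}.
Read '1': {q0, q1, q2, q3, q4, q5, q6} → {q0, q1, q2, q3, q4, q6}.
The final set {q0, q1, q2, q3, q4, q6} contains the accepting states q0, q4.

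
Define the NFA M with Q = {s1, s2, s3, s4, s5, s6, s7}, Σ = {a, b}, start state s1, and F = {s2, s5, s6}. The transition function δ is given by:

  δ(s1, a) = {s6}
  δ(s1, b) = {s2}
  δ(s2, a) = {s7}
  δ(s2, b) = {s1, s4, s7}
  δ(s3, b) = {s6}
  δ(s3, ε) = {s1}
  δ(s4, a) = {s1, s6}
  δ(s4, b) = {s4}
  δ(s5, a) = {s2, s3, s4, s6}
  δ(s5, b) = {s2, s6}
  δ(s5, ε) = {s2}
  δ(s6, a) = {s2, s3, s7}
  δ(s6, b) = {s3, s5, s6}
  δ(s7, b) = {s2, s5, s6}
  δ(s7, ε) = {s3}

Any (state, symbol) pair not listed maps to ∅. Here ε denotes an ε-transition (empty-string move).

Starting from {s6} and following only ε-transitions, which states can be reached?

{s6}

Begin with {s6}.
No ε-moves leave this set, so the closure equals the set itself.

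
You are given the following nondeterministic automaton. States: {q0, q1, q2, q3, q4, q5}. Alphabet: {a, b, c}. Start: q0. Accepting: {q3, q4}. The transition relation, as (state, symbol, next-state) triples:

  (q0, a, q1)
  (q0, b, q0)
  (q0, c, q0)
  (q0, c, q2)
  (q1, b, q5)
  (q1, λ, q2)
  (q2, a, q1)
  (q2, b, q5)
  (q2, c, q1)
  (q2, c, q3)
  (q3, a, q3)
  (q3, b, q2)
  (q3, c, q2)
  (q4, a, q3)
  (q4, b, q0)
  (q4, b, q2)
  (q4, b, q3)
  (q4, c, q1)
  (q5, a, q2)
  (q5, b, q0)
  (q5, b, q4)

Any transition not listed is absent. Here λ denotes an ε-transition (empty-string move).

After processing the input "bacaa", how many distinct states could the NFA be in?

Start in {q0}.
Read 'b': q0→{q0}; now {q0}.
Read 'a': q0→{q1}; union {q1}; ε-closure = {q1, q2}.
Read 'c': q1→∅, q2→{q1, q3}; union {q1, q3}; ε-closure = {q1, q2, q3}.
Read 'a': q1→∅, q2→{q1}, q3→{q3}; union {q1, q3}; ε-closure = {q1, q2, q3}.
Read 'a': q1→∅, q2→{q1}, q3→{q3}; union {q1, q3}; ε-closure = {q1, q2, q3}.
That set has 3 states.

3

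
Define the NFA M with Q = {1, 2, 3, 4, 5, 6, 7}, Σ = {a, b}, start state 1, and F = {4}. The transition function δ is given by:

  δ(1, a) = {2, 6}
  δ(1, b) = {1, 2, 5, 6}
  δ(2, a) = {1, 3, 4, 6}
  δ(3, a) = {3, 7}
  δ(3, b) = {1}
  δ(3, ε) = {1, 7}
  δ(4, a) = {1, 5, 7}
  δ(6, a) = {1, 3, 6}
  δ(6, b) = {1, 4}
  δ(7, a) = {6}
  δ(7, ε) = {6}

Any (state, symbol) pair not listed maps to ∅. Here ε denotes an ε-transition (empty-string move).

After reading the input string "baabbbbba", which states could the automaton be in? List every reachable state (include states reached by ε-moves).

{1, 2, 3, 4, 5, 6, 7}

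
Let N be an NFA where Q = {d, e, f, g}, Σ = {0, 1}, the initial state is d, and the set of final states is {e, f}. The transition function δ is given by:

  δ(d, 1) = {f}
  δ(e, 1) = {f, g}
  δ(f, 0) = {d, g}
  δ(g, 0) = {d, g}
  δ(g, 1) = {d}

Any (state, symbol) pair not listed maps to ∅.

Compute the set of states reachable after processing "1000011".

Start in {d}.
Read '1': {d} → {f}.
Read '0': {f} → {d, g}.
Read '0': {d, g} → {d, g}.
Read '0': {d, g} → {d, g}.
Read '0': {d, g} → {d, g}.
Read '1': {d, g} → {d, f}.
Read '1': {d, f} → {f}.

{f}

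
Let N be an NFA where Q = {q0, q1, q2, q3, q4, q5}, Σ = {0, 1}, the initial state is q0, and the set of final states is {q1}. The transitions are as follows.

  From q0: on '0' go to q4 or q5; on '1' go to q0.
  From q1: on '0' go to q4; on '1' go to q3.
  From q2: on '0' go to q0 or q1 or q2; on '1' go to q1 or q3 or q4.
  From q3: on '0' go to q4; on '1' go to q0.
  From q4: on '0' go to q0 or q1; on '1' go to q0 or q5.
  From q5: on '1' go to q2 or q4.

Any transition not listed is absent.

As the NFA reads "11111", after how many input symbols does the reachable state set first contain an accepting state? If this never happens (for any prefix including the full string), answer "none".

Start in {q0}.
Read '1': {q0} → {q0}.
Read '1': {q0} → {q0}.
Read '1': {q0} → {q0}.
Read '1': {q0} → {q0}.
Read '1': {q0} → {q0}.
No reachable set along the way intersects F.

none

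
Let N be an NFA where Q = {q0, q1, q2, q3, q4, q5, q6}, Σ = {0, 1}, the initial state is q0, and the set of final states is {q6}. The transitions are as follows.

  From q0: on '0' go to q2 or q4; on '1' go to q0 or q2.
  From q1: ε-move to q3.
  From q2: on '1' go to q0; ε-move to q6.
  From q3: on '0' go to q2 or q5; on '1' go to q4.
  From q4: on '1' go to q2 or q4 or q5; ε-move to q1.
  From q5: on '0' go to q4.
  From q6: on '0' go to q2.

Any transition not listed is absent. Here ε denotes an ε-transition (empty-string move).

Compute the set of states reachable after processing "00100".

{q2, q5, q6}

Start in {q0}.
Read '0': q0→{q2, q4}; union {q2, q4}; ε-closure = {q1, q2, q3, q4, q6}.
Read '0': q1→∅, q2→∅, q3→{q2, q5}, q4→∅, q6→{q2}; union {q2, q5}; ε-closure = {q2, q5, q6}.
Read '1': q2→{q0}, q5→∅, q6→∅; now {q0}.
Read '0': q0→{q2, q4}; union {q2, q4}; ε-closure = {q1, q2, q3, q4, q6}.
Read '0': q1→∅, q2→∅, q3→{q2, q5}, q4→∅, q6→{q2}; union {q2, q5}; ε-closure = {q2, q5, q6}.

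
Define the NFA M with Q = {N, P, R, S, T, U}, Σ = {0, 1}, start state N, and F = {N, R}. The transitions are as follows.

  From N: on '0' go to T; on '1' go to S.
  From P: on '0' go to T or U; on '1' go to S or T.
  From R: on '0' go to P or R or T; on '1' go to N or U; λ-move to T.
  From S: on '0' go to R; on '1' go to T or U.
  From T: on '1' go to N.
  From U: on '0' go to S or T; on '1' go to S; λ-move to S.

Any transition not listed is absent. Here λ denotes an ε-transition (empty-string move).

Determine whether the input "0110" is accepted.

Start in {N}.
Read '0': {N} → {T}.
Read '1': {T} → {N}.
Read '1': {N} → {S}.
Read '0': {S} → {R, T}.
The final set {R, T} contains the accepting state R.

Yes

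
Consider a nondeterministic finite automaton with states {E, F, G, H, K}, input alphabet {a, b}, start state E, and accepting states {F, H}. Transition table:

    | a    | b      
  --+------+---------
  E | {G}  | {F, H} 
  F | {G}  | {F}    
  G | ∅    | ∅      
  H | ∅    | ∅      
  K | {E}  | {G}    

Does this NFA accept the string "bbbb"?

Yes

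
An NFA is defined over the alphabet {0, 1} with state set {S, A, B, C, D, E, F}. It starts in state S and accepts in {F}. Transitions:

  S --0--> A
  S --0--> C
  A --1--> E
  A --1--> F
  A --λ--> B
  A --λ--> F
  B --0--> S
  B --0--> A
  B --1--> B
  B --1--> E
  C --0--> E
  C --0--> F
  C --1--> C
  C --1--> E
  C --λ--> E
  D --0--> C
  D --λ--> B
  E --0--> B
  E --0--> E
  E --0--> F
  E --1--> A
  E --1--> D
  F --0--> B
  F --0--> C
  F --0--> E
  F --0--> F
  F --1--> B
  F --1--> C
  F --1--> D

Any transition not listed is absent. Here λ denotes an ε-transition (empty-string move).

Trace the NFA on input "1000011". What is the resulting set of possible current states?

∅

Start in {S}.
Read '1': S→∅; now ∅.
The set is empty and remains empty for the remaining 6 symbols.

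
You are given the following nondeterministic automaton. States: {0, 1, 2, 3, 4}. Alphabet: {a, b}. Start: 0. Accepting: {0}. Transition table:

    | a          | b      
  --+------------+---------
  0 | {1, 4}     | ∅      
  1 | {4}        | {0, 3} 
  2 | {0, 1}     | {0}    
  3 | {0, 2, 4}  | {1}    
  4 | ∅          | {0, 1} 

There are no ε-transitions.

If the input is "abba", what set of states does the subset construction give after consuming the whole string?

{0, 1, 2, 4}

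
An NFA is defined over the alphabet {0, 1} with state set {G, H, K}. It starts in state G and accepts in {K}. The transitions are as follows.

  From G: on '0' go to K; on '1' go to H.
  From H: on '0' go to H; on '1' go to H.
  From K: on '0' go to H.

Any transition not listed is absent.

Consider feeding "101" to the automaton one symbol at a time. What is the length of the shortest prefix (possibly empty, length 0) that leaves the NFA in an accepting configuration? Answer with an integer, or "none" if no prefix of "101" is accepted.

none

Start in {G}.
Read '1': {G} → {H}.
Read '0': {H} → {H}.
Read '1': {H} → {H}.
No reachable set along the way intersects F.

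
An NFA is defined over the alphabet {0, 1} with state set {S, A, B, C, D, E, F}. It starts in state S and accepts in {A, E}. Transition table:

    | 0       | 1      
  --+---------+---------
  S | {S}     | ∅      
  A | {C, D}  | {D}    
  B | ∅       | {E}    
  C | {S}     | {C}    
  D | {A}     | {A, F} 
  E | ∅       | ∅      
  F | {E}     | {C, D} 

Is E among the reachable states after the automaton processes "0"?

Start in {S}.
Read '0': S→{S}; now {S}.
State E is not in {S}.

No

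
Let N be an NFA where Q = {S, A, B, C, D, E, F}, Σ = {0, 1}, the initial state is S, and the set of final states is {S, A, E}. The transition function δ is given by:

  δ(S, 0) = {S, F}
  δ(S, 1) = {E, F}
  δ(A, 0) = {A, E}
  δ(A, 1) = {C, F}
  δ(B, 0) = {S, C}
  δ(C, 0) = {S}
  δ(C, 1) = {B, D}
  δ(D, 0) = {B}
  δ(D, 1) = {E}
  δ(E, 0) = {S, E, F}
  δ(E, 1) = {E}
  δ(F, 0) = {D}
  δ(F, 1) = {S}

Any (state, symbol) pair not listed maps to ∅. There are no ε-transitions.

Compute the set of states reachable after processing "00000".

Start in {S}.
Read '0': {S} → {S, F}.
Read '0': {S, F} → {S, D, F}.
Read '0': {S, D, F} → {S, B, D, F}.
Read '0': {S, B, D, F} → {S, B, C, D, F}.
Read '0': {S, B, C, D, F} → {S, B, C, D, F}.

{S, B, C, D, F}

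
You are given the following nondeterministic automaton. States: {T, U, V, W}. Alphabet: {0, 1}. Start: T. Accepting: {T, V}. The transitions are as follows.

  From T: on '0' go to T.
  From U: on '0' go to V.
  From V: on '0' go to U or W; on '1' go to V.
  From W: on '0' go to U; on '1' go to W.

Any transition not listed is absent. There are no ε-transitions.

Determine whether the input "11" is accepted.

Start in {T}.
Read '1': {T} → ∅.
The set is empty and remains empty for the remaining 1 symbol.
The final set ∅ contains no accepting state.

No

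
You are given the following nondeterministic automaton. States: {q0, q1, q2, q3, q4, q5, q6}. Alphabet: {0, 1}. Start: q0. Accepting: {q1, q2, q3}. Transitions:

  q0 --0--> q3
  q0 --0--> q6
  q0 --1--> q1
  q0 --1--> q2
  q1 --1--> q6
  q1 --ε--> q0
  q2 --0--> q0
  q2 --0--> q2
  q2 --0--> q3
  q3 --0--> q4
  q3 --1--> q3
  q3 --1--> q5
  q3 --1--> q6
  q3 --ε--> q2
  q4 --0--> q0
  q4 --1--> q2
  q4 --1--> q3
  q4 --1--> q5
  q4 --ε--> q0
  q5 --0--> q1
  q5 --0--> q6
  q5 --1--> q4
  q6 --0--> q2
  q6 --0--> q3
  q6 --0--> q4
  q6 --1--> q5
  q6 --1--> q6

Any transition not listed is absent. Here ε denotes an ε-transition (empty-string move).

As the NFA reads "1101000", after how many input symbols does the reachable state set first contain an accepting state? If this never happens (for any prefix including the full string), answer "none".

1

Start in {q0}.
Read '1': {q0} → {q0, q1, q2}.
None of the earlier sets intersect F, but {q0, q1, q2} does.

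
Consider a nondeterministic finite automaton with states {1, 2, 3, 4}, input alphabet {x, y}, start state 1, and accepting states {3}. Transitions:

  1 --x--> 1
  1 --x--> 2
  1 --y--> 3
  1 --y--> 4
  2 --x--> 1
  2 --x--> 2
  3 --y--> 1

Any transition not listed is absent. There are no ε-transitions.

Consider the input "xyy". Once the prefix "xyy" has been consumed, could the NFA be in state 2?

No

Start in {1}.
Read 'x': 1→{1, 2}; now {1, 2}.
Read 'y': 1→{3, 4}, 2→∅; now {3, 4}.
Read 'y': 3→{1}, 4→∅; now {1}.
State 2 is not in {1}.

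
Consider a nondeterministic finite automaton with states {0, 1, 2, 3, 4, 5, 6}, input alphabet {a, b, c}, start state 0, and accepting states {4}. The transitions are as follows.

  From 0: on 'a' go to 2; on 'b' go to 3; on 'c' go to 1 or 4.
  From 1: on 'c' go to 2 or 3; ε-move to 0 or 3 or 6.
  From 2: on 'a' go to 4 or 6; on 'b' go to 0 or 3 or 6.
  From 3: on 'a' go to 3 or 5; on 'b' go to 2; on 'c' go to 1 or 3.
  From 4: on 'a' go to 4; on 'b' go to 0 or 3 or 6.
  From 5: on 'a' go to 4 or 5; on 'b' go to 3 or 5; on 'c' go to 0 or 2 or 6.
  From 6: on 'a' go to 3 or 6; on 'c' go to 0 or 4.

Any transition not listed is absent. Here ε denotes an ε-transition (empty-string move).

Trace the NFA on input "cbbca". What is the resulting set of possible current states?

{2, 3, 4, 5, 6}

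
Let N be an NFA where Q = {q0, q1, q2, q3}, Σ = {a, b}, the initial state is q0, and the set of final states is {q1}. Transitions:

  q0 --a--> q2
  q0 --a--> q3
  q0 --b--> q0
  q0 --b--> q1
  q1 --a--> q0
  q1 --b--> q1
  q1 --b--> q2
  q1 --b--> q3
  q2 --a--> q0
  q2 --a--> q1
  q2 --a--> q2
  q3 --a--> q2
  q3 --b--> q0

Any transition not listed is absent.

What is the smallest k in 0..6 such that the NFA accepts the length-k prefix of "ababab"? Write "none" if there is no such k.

none

Start in {q0}.
Read 'a': {q0} → {q2, q3}.
Read 'b': {q2, q3} → {q0}.
Read 'a': {q0} → {q2, q3}.
Read 'b': {q2, q3} → {q0}.
Read 'a': {q0} → {q2, q3}.
Read 'b': {q2, q3} → {q0}.
No reachable set along the way intersects F.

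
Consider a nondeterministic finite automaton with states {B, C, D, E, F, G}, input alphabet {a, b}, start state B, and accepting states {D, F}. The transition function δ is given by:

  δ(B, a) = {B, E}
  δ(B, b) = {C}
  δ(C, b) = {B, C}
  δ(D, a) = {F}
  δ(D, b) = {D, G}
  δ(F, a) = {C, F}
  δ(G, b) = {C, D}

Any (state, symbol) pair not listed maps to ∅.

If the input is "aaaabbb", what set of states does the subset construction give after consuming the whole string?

Start in {B}.
Read 'a': B→{B, E}; now {B, E}.
Read 'a': B→{B, E}, E→∅; now {B, E}.
Read 'a': B→{B, E}, E→∅; now {B, E}.
Read 'a': B→{B, E}, E→∅; now {B, E}.
Read 'b': B→{C}, E→∅; now {C}.
Read 'b': C→{B, C}; now {B, C}.
Read 'b': B→{C}, C→{B, C}; now {B, C}.

{B, C}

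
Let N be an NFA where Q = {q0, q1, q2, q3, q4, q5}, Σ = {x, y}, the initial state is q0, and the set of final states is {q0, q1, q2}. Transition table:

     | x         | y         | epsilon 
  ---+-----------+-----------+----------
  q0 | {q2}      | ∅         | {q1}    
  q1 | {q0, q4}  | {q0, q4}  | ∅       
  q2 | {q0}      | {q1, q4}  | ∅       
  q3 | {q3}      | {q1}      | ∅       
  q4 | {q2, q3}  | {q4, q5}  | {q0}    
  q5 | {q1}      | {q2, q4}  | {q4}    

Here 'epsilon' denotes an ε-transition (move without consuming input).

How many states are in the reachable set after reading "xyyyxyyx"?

5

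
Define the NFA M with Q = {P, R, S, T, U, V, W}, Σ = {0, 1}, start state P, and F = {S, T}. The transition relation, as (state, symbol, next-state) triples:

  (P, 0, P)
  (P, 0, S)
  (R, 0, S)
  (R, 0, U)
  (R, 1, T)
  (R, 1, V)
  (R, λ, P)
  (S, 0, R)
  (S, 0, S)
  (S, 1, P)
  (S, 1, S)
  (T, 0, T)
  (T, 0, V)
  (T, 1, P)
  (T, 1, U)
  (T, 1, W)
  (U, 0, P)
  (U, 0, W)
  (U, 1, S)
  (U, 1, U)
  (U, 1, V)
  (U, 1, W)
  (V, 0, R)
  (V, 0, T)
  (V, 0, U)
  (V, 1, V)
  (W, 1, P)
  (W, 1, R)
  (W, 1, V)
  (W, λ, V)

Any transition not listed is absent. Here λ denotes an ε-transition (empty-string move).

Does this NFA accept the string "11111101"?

Start in {P}.
Read '1': P→∅; now ∅.
The set is empty and remains empty for the remaining 7 symbols.
The final set ∅ contains no accepting state.

No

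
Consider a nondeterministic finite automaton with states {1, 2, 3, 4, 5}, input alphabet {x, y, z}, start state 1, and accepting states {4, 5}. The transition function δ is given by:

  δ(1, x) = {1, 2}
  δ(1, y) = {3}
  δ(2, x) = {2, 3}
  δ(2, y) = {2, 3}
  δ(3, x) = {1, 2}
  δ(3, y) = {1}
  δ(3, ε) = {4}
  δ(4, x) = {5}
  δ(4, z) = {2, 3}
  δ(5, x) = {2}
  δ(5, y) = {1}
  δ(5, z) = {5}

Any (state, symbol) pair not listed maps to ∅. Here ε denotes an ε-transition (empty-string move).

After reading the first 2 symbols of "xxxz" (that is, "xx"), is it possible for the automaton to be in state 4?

Yes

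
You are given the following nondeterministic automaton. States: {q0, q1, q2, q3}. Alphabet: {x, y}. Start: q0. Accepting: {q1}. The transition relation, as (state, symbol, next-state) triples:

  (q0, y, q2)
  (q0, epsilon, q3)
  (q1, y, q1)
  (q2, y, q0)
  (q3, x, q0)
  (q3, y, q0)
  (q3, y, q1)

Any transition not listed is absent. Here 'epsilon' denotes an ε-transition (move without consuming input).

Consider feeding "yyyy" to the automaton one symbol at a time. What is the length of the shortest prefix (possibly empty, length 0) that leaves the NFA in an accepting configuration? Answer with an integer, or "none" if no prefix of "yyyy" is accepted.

Start: ε-closure({q0}) = {q0, q3}.
Read 'y': q0→{q2}, q3→{q0, q1}; union {q0, q1, q2}; ε-closure = {q0, q1, q2, q3}.
None of the earlier sets intersect F, but {q0, q1, q2, q3} does.

1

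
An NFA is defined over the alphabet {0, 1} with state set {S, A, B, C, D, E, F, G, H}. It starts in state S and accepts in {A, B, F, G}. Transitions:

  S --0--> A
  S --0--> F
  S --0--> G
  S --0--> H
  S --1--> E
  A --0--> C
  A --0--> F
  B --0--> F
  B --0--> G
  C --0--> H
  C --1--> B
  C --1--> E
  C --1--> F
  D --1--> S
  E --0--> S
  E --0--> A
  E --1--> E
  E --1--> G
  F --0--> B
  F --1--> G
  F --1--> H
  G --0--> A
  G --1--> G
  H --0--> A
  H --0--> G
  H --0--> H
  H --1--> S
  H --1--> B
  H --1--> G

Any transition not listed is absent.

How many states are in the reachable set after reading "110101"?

Start in {S}.
Read '1': {S} → {E}.
Read '1': {E} → {E, G}.
Read '0': {E, G} → {S, A}.
Read '1': {S, A} → {E}.
Read '0': {E} → {S, A}.
Read '1': {S, A} → {E}.
That set has 1 state.

1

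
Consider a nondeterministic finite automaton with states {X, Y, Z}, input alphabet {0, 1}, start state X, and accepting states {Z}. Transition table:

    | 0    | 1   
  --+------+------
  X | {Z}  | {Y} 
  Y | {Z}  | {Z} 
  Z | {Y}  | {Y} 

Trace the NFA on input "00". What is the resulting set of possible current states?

{Y}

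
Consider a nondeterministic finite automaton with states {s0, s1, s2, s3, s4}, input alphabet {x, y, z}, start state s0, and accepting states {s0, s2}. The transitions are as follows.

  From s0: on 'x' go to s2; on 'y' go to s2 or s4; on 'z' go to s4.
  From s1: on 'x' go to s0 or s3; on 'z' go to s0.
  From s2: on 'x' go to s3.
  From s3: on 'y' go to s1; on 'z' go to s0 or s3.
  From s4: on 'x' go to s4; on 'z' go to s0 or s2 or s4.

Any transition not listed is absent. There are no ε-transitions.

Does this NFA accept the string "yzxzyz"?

Start in {s0}.
Read 'y': {s0} → {s2, s4}.
Read 'z': {s2, s4} → {s0, s2, s4}.
Read 'x': {s0, s2, s4} → {s2, s3, s4}.
Read 'z': {s2, s3, s4} → {s0, s2, s3, s4}.
Read 'y': {s0, s2, s3, s4} → {s1, s2, s4}.
Read 'z': {s1, s2, s4} → {s0, s2, s4}.
The final set {s0, s2, s4} contains the accepting states s0, s2.

Yes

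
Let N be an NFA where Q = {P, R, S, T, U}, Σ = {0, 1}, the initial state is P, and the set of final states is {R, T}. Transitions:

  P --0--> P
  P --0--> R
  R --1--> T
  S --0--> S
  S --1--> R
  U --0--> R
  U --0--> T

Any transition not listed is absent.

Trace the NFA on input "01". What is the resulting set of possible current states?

Start in {P}.
Read '0': {P} → {P, R}.
Read '1': {P, R} → {T}.

{T}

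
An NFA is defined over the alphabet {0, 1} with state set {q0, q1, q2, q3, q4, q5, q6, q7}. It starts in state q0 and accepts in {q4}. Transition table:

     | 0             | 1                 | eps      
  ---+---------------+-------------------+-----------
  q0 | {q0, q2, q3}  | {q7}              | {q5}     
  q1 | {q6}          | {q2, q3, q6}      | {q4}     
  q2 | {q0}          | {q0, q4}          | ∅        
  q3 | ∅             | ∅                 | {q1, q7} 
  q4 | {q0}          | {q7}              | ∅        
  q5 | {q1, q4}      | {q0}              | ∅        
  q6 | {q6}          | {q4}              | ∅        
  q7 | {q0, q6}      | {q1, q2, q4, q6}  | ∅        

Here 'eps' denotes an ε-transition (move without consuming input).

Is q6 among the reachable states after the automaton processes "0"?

No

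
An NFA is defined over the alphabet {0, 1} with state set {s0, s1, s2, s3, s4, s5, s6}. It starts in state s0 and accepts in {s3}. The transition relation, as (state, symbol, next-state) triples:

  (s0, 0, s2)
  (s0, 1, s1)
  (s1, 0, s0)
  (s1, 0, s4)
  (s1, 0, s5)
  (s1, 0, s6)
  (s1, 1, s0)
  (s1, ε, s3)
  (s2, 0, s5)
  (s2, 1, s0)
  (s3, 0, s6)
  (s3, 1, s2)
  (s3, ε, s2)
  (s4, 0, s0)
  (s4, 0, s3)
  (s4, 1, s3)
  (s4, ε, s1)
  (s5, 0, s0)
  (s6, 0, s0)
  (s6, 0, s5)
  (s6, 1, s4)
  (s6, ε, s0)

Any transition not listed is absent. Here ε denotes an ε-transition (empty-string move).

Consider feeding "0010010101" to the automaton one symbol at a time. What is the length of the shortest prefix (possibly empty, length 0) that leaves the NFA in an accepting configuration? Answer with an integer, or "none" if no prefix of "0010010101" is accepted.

none

Start in {s0}.
Read '0': s0→{s2}; now {s2}.
Read '0': s2→{s5}; now {s5}.
Read '1': s5→∅; now ∅.
The set is empty and remains empty for the remaining 7 symbols.
No reachable set along the way intersects F.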